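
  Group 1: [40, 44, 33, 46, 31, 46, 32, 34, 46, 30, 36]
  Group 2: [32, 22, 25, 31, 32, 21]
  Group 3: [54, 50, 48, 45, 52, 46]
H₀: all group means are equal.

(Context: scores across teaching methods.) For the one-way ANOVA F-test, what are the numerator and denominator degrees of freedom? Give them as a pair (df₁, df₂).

k = 3 groups, N = 23 total
df = (k−1, N−k) = (3−1, 23−3) = (2, 20)

degrees of freedom = [2, 20]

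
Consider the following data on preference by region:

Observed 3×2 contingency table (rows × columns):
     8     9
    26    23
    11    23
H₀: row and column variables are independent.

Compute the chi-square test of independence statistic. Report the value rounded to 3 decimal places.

test statistic = 3.513

Row totals [17, 49, 34], col totals [45, 55], n=100
χ² = (8−7.65)²/7.65 + (9−9.35)²/9.35 + (26−22.05)²/22.05 + (23−26.95)²/26.95 + (11−15.30)²/15.30 + (23−18.70)²/18.70 = 3.5129
df = 2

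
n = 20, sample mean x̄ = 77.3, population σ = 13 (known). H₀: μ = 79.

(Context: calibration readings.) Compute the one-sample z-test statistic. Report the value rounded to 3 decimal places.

SE = σ/√n = 13/√20 = 2.9069
z = (x̄−μ₀)/SE = (77.3−79)/2.9069 = -0.5848

test statistic = -0.585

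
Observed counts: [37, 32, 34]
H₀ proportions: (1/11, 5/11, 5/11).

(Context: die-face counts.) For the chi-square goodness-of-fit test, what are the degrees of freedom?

degrees of freedom = 2

df = k − 1 = 3 − 1 = 2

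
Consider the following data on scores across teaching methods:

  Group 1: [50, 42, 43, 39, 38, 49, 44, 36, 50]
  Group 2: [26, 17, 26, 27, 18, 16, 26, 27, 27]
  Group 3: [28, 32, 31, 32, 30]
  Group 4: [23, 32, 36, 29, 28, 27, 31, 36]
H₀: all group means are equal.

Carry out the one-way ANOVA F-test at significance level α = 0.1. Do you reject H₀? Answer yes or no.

reject H₀: yes

Group means [43.44, 23.33, 30.60, 30.25], grand mean 32.129
SSB = Σnᵢ(x̄ᵢ−x̄)² = 1888.562; SSW = ΣΣ(x−x̄ᵢ)² = 558.922
MSB = 1888.562/3 = 629.5205; MSW = 558.922/27 = 20.7008
F = MSB/MSW = 30.4104
df = (3, 27)
p-value (upper-tail) = 0.00000
At α=0.1: p < α → reject H₀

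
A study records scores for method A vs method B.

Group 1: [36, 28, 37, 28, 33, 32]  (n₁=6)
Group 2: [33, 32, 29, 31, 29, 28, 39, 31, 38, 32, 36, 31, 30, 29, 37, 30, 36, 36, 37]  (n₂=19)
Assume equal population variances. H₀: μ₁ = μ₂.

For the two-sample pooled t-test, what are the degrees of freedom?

df = n₁ + n₂ − 2 = 6 + 19 − 2 = 23

degrees of freedom = 23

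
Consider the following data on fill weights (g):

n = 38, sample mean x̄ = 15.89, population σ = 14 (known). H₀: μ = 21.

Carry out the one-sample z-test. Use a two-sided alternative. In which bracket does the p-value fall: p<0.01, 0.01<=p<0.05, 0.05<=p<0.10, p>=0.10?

SE = σ/√n = 14/√38 = 2.2711
z = (x̄−μ₀)/SE = (15.89−21)/2.2711 = -2.2500
p-value (two-sided) = 0.02445
→ bracket: 0.01<=p<0.05

p-value bracket: 0.01<=p<0.05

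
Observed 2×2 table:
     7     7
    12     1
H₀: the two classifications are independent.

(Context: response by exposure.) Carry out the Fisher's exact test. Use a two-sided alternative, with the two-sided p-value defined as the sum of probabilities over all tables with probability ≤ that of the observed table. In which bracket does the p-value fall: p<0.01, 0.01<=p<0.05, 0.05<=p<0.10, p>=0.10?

p-value bracket: 0.01<=p<0.05

Margins: r₁=14, r₂=13, c₁=19, c₂=8, n=27
p_obs = C(14,7)·C(13,12)/C(27,19); sum pmf over tables with pmf ≤ p_obs
p-value (two-sided) = 0.03285
→ bracket: 0.01<=p<0.05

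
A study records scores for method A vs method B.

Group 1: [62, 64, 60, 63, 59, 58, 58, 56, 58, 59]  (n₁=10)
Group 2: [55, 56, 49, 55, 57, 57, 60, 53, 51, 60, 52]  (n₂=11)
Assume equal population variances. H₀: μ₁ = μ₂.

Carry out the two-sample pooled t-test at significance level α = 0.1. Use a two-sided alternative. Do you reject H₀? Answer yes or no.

reject H₀: yes

x̄₁=59.700, s₁=2.541, n₁=10
x̄₂=55.000, s₂=3.521, n₂=11
s_p² = [9·2.541² + 10·3.521²]/19 = 9.5842
SE = √(s_p²·(1/10+1/11)) = 1.3527
t = (59.700−55.000)/1.3527 = 3.4746
df = 19
p-value (two-sided) = 0.00254
At α=0.1: p < α → reject H₀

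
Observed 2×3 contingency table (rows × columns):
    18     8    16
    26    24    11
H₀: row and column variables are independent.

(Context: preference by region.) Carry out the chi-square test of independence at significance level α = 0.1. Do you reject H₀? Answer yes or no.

reject H₀: yes

Row totals [42, 61], col totals [44, 32, 27], n=103
χ² = (18−17.94)²/17.94 + (8−13.05)²/13.05 + (16−11.01)²/11.01 + (26−26.06)²/26.06 + (24−18.95)²/18.95 + (11−15.99)²/15.99 = 7.1178
df = 2
p-value (upper-tail) = 0.02847
At α=0.1: p < α → reject H₀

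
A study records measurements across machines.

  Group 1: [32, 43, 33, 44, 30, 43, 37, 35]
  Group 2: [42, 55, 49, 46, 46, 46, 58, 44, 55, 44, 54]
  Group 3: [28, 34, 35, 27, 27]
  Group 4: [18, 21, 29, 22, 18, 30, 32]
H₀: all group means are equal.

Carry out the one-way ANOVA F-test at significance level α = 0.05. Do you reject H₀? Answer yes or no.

Group means [37.12, 49.00, 30.20, 24.29], grand mean 37.323
SSB = Σnᵢ(x̄ᵢ−x̄)² = 2943.671; SSW = ΣΣ(x−x̄ᵢ)² = 791.104
MSB = 2943.671/3 = 981.2235; MSW = 791.104/27 = 29.3001
F = MSB/MSW = 33.4887
df = (3, 27)
p-value (upper-tail) = 0.00000
At α=0.05: p < α → reject H₀

reject H₀: yes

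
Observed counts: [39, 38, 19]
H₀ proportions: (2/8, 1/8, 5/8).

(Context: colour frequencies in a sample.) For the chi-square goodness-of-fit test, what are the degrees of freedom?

degrees of freedom = 2

df = k − 1 = 3 − 1 = 2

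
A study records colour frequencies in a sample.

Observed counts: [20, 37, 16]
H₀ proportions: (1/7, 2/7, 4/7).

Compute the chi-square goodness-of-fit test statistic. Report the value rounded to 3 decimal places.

n = 73; E_i = n·p_i = [10.43, 20.86, 41.71]
χ² = (20−10.43)²/10.43 + (37−20.86)²/20.86 + (16−41.71)²/41.71 = 37.1301
df = 2

test statistic = 37.130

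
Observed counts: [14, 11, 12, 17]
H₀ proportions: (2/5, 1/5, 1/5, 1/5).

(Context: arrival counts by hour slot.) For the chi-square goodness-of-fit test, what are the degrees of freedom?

degrees of freedom = 3

df = k − 1 = 4 − 1 = 3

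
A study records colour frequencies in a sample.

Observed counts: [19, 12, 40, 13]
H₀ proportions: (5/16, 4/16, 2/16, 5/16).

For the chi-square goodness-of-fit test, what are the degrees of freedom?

df = k − 1 = 4 − 1 = 3

degrees of freedom = 3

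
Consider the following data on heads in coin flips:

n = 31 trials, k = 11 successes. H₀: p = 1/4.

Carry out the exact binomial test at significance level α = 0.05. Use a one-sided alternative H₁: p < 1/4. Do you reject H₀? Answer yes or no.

Exact binomial: n=31, k=11, p₀=1/4=0.2500
P(X≤11) from Σ C(n,i)·p₀^i·(1−p₀)^(n−i)
p-value (one-sided, H₁ less) = 0.93557
At α=0.05: p ≥ α → fail to reject H₀

reject H₀: no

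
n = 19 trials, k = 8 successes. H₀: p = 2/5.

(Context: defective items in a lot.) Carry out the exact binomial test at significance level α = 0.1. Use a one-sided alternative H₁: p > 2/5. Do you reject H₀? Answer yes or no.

Exact binomial: n=19, k=8, p₀=2/5=0.4000
P(X≥8) from Σ C(n,i)·p₀^i·(1−p₀)^(n−i)
p-value (one-sided, H₁ greater) = 0.51222
At α=0.1: p ≥ α → fail to reject H₀

reject H₀: no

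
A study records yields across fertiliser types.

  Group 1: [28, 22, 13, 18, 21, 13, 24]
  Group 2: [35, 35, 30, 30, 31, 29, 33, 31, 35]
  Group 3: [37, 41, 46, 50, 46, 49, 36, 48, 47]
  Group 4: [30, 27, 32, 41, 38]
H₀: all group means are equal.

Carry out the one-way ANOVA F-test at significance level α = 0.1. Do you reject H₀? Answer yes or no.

Group means [19.86, 32.11, 44.44, 33.60], grand mean 33.200
SSB = Σnᵢ(x̄ᵢ−x̄)² = 2395.632; SSW = ΣΣ(x−x̄ᵢ)² = 581.168
MSB = 2395.632/3 = 798.5439; MSW = 581.168/26 = 22.3526
F = MSB/MSW = 35.7248
df = (3, 26)
p-value (upper-tail) = 0.00000
At α=0.1: p < α → reject H₀

reject H₀: yes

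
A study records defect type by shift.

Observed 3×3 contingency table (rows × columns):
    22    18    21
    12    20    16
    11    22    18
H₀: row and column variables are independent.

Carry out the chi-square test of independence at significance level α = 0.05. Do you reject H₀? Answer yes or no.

reject H₀: no

Row totals [61, 48, 51], col totals [45, 60, 55], n=160
χ² = (22−17.16)²/17.16 + (18−22.88)²/22.88 + (21−20.97)²/20.97 + (12−13.50)²/13.50 + (20−18.00)²/18.00 + (16−16.50)²/16.50 + (11−14.34)²/14.34 + (22−19.12)²/19.12 + (18−17.53)²/17.53 = 4.0348
df = 4
p-value (upper-tail) = 0.40132
At α=0.05: p ≥ α → fail to reject H₀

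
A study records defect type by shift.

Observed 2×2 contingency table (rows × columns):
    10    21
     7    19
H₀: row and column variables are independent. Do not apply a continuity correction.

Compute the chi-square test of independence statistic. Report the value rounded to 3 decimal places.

test statistic = 0.192

Row totals [31, 26], col totals [17, 40], n=57
χ² = (10−9.25)²/9.25 + (21−21.75)²/21.75 + (7−7.75)²/7.75 + (19−18.25)²/18.25 = 0.1923
df = 1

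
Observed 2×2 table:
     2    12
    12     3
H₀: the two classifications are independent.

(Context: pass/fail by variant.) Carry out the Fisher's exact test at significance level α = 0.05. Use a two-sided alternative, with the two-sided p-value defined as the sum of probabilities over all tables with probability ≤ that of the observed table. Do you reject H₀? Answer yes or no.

Margins: r₁=14, r₂=15, c₁=14, c₂=15, n=29
p_obs = C(14,2)·C(15,12)/C(29,14); sum pmf over tables with pmf ≤ p_obs
p-value (two-sided) = 0.00068
At α=0.05: p < α → reject H₀

reject H₀: yes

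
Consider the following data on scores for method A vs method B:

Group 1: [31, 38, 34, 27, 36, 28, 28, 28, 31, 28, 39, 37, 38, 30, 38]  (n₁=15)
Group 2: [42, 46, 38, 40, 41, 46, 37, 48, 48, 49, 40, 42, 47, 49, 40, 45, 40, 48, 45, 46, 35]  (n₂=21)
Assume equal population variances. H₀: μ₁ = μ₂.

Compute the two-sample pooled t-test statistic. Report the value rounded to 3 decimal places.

test statistic = -7.235

x̄₁=32.733, s₁=4.543, n₁=15
x̄₂=43.429, s₂=4.249, n₂=21
s_p² = [14·4.543² + 20·4.249²]/34 = 19.1199
SE = √(s_p²·(1/15+1/21)) = 1.4782
t = (32.733−43.429)/1.4782 = -7.2352
df = 34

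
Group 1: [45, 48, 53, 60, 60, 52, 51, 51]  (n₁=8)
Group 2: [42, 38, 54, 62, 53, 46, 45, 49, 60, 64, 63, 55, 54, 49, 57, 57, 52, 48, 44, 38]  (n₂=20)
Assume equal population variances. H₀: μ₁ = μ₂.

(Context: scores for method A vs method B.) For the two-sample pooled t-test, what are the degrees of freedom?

degrees of freedom = 26

df = n₁ + n₂ − 2 = 8 + 20 − 2 = 26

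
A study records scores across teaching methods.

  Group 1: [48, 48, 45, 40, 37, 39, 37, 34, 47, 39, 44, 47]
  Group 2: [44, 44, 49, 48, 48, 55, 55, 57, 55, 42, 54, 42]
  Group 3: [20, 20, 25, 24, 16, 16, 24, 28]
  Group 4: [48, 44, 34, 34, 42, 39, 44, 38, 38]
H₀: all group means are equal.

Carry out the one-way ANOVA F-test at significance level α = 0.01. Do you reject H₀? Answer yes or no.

Group means [42.08, 49.42, 21.62, 40.11], grand mean 39.805
SSB = Σnᵢ(x̄ᵢ−x̄)² = 3815.842; SSW = ΣΣ(x−x̄ᵢ)² = 928.597
MSB = 3815.842/3 = 1271.9473; MSW = 928.597/37 = 25.0972
F = MSB/MSW = 50.6808
df = (3, 37)
p-value (upper-tail) = 0.00000
At α=0.01: p < α → reject H₀

reject H₀: yes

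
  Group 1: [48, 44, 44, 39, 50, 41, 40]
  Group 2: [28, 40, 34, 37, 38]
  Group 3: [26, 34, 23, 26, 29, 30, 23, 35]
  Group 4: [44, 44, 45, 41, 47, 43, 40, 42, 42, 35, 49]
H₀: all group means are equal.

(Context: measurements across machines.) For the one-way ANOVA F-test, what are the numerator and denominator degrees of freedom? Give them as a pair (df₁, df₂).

k = 4 groups, N = 31 total
df = (k−1, N−k) = (4−1, 31−4) = (3, 27)

degrees of freedom = [3, 27]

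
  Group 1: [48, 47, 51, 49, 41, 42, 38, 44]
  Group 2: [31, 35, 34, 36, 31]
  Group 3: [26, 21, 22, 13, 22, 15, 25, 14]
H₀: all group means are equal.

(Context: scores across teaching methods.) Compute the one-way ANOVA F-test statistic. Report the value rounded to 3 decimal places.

test statistic = 67.474

Group means [45.00, 33.40, 19.75], grand mean 32.619
SSB = Σnᵢ(x̄ᵢ−x̄)² = 2554.252; SSW = ΣΣ(x−x̄ᵢ)² = 340.700
MSB = 2554.252/2 = 1277.1262; MSW = 340.700/18 = 18.9278
F = MSB/MSW = 67.4736
df = (2, 18)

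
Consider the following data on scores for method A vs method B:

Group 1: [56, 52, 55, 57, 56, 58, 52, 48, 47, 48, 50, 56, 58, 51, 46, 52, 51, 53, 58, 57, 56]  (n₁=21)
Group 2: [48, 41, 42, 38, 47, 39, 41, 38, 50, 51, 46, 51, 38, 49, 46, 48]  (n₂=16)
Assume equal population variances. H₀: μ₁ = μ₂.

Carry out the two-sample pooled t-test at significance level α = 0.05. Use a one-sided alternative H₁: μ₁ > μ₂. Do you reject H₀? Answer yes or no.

reject H₀: yes

x̄₁=53.190, s₁=3.881, n₁=21
x̄₂=44.562, s₂=4.885, n₂=16
s_p² = [20·3.881² + 15·4.885²]/35 = 18.8336
SE = √(s_p²·(1/21+1/16)) = 1.4401
t = (53.190−44.562)/1.4401 = 5.9912
df = 35
p-value (one-sided, H₁ greater) = 0.00000
At α=0.05: p < α → reject H₀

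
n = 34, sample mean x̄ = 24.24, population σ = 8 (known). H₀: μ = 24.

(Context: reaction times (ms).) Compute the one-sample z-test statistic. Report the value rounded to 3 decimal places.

test statistic = 0.175

SE = σ/√n = 8/√34 = 1.3720
z = (x̄−μ₀)/SE = (24.24−24)/1.3720 = 0.1749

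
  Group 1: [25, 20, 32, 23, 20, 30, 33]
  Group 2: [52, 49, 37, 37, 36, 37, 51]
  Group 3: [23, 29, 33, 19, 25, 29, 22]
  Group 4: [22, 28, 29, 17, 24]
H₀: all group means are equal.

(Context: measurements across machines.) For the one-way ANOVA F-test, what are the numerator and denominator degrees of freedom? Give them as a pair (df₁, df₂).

k = 4 groups, N = 26 total
df = (k−1, N−k) = (4−1, 26−4) = (3, 22)

degrees of freedom = [3, 22]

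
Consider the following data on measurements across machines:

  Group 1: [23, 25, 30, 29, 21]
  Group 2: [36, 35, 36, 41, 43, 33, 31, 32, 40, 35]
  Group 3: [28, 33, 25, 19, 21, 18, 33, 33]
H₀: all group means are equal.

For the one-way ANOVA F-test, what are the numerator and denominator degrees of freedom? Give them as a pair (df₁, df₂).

k = 3 groups, N = 23 total
df = (k−1, N−k) = (3−1, 23−3) = (2, 20)

degrees of freedom = [2, 20]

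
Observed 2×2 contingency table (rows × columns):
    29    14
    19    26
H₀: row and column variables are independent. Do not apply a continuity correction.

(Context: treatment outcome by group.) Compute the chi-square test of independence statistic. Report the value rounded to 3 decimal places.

Row totals [43, 45], col totals [48, 40], n=88
χ² = (29−23.45)²/23.45 + (14−19.55)²/19.55 + (19−24.55)²/24.55 + (26−20.45)²/20.45 = 5.6408
df = 1

test statistic = 5.641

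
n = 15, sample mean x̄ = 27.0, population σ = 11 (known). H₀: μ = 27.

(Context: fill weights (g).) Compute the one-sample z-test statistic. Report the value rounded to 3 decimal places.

test statistic = 0.000

SE = σ/√n = 11/√15 = 2.8402
z = (x̄−μ₀)/SE = (27.0−27)/2.8402 = 0.0000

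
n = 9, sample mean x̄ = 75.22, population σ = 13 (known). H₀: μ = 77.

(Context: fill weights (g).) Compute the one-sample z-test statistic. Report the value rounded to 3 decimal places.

test statistic = -0.411

SE = σ/√n = 13/√9 = 4.3333
z = (x̄−μ₀)/SE = (75.22−77)/4.3333 = -0.4108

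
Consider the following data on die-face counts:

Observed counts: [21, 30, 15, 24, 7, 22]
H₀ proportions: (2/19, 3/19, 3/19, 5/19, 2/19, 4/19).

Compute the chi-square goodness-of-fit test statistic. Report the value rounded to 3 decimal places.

n = 119; E_i = n·p_i = [12.53, 18.79, 18.79, 31.32, 12.53, 25.05]
χ² = (21−12.53)²/12.53 + (30−18.79)²/18.79 + (15−18.79)²/18.79 + (24−31.32)²/31.32 + (7−12.53)²/12.53 + (22−25.05)²/25.05 = 17.7042
df = 5

test statistic = 17.704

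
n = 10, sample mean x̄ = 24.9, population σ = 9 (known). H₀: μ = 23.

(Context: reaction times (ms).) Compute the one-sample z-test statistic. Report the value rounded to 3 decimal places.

test statistic = 0.668

SE = σ/√n = 9/√10 = 2.8460
z = (x̄−μ₀)/SE = (24.9−23)/2.8460 = 0.6676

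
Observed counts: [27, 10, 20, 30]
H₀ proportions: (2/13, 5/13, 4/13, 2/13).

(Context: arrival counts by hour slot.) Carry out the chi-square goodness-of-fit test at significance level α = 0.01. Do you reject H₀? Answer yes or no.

n = 87; E_i = n·p_i = [13.38, 33.46, 26.77, 13.38]
χ² = (27−13.38)²/13.38 + (10−33.46)²/33.46 + (20−26.77)²/26.77 + (30−13.38)²/13.38 = 52.6379
df = 3
p-value (upper-tail) = 0.00000
At α=0.01: p < α → reject H₀

reject H₀: yes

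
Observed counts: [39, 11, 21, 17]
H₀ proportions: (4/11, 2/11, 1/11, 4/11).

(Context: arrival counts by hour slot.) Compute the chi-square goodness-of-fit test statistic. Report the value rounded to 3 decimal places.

n = 88; E_i = n·p_i = [32.00, 16.00, 8.00, 32.00]
χ² = (39−32.00)²/32.00 + (11−16.00)²/16.00 + (21−8.00)²/8.00 + (17−32.00)²/32.00 = 31.2500
df = 3

test statistic = 31.250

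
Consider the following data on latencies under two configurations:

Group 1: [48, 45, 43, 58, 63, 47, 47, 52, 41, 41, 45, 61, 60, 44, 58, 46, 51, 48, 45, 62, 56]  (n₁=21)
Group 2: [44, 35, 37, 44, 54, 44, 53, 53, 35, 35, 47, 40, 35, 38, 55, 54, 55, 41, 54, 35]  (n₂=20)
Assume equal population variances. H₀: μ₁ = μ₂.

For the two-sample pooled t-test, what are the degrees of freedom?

degrees of freedom = 39

df = n₁ + n₂ − 2 = 21 + 20 − 2 = 39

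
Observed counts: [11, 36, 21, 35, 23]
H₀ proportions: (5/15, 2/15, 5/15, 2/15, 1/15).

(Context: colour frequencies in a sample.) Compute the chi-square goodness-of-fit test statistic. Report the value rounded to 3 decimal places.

test statistic = 100.417

n = 126; E_i = n·p_i = [42.00, 16.80, 42.00, 16.80, 8.40]
χ² = (11−42.00)²/42.00 + (36−16.80)²/16.80 + (21−42.00)²/42.00 + (35−16.80)²/16.80 + (23−8.40)²/8.40 = 100.4167
df = 4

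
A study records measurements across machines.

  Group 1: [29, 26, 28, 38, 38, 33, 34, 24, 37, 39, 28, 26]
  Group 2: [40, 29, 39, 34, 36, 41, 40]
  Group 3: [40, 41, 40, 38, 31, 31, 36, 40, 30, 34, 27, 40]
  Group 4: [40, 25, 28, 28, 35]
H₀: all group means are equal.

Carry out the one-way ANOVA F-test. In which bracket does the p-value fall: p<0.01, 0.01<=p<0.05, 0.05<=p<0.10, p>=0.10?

Group means [31.67, 37.00, 35.67, 31.20], grand mean 33.972
SSB = Σnᵢ(x̄ᵢ−x̄)² = 200.839; SSW = ΣΣ(x−x̄ᵢ)² = 852.133
MSB = 200.839/3 = 66.9463; MSW = 852.133/32 = 26.6292
F = MSB/MSW = 2.5140
df = (3, 32)
p-value (upper-tail) = 0.07600
→ bracket: 0.05<=p<0.10

p-value bracket: 0.05<=p<0.10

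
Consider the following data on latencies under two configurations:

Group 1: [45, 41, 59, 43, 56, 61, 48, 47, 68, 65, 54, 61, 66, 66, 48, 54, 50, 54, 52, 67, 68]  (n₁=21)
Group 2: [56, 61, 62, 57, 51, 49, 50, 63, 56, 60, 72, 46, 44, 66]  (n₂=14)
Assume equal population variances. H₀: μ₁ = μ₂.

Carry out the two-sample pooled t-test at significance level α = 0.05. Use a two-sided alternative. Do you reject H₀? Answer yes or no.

reject H₀: no

x̄₁=55.857, s₁=8.765, n₁=21
x̄₂=56.643, s₂=7.996, n₂=14
s_p² = [20·8.765² + 13·7.996²]/33 = 71.7511
SE = √(s_p²·(1/21+1/14)) = 2.9226
t = (55.857−56.643)/2.9226 = -0.2688
df = 33
p-value (two-sided) = 0.78973
At α=0.05: p ≥ α → fail to reject H₀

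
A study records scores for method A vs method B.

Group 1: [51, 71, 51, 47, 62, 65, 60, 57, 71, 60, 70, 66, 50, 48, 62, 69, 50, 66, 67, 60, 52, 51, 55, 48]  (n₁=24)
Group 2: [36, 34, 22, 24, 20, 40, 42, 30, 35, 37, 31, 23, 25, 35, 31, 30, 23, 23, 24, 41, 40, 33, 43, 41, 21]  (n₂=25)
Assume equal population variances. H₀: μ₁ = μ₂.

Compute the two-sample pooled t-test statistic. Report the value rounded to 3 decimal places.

x̄₁=58.708, s₁=8.169, n₁=24
x̄₂=31.360, s₂=7.527, n₂=25
s_p² = [23·8.169² + 24·7.527²]/47 = 61.5898
SE = √(s_p²·(1/24+1/25)) = 2.2427
t = (58.708−31.360)/2.2427 = 12.1942
df = 47

test statistic = 12.194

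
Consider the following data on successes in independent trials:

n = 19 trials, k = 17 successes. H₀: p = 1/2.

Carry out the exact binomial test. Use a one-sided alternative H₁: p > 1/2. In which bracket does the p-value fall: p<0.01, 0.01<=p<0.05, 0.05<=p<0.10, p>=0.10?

Exact binomial: n=19, k=17, p₀=1/2=0.5000
P(X≥17) from Σ C(n,i)·p₀^i·(1−p₀)^(n−i)
p-value (one-sided, H₁ greater) = 0.00036
→ bracket: p<0.01

p-value bracket: p<0.01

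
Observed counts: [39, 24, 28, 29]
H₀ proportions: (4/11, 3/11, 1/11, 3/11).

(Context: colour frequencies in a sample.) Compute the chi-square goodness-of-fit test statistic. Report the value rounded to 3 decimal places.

test statistic = 30.020

n = 120; E_i = n·p_i = [43.64, 32.73, 10.91, 32.73]
χ² = (39−43.64)²/43.64 + (24−32.73)²/32.73 + (28−10.91)²/10.91 + (29−32.73)²/32.73 = 30.0201
df = 3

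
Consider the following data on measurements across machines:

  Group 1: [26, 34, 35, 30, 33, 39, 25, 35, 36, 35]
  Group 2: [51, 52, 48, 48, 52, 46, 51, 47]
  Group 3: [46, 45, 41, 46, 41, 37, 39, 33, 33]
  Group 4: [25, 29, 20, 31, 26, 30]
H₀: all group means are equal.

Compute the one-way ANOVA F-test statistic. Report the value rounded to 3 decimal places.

test statistic = 39.702

Group means [32.80, 49.38, 40.11, 26.83], grand mean 37.727
SSB = Σnᵢ(x̄ᵢ−x̄)² = 2091.348; SSW = ΣΣ(x−x̄ᵢ)² = 509.197
MSB = 2091.348/3 = 697.1161; MSW = 509.197/29 = 17.5585
F = MSB/MSW = 39.7024
df = (3, 29)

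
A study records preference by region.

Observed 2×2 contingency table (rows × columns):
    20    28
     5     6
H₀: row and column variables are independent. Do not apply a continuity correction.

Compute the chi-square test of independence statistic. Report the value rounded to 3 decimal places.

Row totals [48, 11], col totals [25, 34], n=59
χ² = (20−20.34)²/20.34 + (28−27.66)²/27.66 + (5−4.66)²/4.66 + (6−6.34)²/6.34 = 0.0526
df = 1

test statistic = 0.053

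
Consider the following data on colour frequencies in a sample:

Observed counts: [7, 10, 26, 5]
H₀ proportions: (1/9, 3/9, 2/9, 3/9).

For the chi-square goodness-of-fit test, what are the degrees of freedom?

df = k − 1 = 4 − 1 = 3

degrees of freedom = 3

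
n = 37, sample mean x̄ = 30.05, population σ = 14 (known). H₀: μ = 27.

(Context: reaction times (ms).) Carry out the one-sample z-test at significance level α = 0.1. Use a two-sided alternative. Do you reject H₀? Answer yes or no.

reject H₀: no

SE = σ/√n = 14/√37 = 2.3016
z = (x̄−μ₀)/SE = (30.05−27)/2.3016 = 1.3252
p-value (two-sided) = 0.18511
At α=0.1: p ≥ α → fail to reject H₀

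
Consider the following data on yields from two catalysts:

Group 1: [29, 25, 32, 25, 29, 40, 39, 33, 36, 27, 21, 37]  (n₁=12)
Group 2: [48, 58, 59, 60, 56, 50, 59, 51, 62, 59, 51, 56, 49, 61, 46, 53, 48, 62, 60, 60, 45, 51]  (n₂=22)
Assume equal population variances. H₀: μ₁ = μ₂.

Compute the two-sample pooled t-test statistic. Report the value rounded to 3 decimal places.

x̄₁=31.083, s₁=6.082, n₁=12
x̄₂=54.727, s₂=5.599, n₂=22
s_p² = [11·6.082² + 21·5.599²]/32 = 33.2900
SE = √(s_p²·(1/12+1/22)) = 2.0706
t = (31.083−54.727)/2.0706 = -11.4189
df = 32

test statistic = -11.419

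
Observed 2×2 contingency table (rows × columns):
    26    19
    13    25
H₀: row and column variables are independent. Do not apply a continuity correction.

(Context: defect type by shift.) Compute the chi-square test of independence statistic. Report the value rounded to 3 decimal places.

Row totals [45, 38], col totals [39, 44], n=83
χ² = (26−21.14)²/21.14 + (19−23.86)²/23.86 + (13−17.86)²/17.86 + (25−20.14)²/20.14 = 4.5938
df = 1

test statistic = 4.594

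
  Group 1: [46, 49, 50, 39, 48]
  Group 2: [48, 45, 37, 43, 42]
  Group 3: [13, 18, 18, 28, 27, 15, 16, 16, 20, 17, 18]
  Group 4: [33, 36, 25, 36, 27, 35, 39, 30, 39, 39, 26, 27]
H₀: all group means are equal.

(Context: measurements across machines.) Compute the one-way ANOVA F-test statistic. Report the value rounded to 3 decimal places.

Group means [46.40, 43.00, 18.73, 32.67], grand mean 31.667
SSB = Σnᵢ(x̄ᵢ−x̄)² = 3581.285; SSW = ΣΣ(x−x̄ᵢ)² = 688.048
MSB = 3581.285/3 = 1193.7616; MSW = 688.048/29 = 23.7258
F = MSB/MSW = 50.3149
df = (3, 29)

test statistic = 50.315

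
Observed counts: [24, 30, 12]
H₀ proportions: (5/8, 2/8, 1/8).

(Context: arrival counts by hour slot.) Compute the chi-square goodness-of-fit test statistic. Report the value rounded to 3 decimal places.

n = 66; E_i = n·p_i = [41.25, 16.50, 8.25]
χ² = (24−41.25)²/41.25 + (30−16.50)²/16.50 + (12−8.25)²/8.25 = 19.9636
df = 2

test statistic = 19.964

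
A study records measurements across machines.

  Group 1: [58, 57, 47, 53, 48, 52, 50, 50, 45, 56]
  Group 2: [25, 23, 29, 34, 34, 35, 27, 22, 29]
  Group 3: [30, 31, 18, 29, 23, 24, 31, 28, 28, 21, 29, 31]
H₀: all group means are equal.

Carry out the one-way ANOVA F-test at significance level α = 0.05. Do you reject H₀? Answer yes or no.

reject H₀: yes

Group means [51.60, 28.67, 26.92], grand mean 35.387
SSB = Σnᵢ(x̄ᵢ−x̄)² = 3896.038; SSW = ΣΣ(x−x̄ᵢ)² = 573.317
MSB = 3896.038/2 = 1948.0191; MSW = 573.317/28 = 20.4756
F = MSB/MSW = 95.1386
df = (2, 28)
p-value (upper-tail) = 0.00000
At α=0.05: p < α → reject H₀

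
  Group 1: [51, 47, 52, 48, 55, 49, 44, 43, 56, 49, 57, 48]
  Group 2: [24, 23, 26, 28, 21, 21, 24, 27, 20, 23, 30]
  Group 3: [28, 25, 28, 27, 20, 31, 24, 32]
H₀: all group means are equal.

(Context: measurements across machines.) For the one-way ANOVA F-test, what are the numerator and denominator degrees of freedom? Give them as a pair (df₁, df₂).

k = 3 groups, N = 31 total
df = (k−1, N−k) = (3−1, 31−3) = (2, 28)

degrees of freedom = [2, 28]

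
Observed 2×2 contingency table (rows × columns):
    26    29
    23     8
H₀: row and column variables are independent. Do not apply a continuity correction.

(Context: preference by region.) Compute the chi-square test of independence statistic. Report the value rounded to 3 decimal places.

Row totals [55, 31], col totals [49, 37], n=86
χ² = (26−31.34)²/31.34 + (29−23.66)²/23.66 + (23−17.66)²/17.66 + (8−13.34)²/13.34 = 5.8614
df = 1

test statistic = 5.861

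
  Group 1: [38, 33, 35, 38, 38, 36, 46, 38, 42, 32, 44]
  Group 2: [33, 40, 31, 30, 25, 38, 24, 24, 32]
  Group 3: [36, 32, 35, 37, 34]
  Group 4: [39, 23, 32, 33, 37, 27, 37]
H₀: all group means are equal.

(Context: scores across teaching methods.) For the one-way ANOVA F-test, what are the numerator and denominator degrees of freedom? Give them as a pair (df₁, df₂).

k = 4 groups, N = 32 total
df = (k−1, N−k) = (4−1, 32−4) = (3, 28)

degrees of freedom = [3, 28]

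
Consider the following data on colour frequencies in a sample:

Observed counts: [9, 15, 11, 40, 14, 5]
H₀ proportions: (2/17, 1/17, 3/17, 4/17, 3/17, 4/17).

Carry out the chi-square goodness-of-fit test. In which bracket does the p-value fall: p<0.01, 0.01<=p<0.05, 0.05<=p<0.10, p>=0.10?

n = 94; E_i = n·p_i = [11.06, 5.53, 16.59, 22.12, 16.59, 22.12]
χ² = (9−11.06)²/11.06 + (15−5.53)²/5.53 + (11−16.59)²/16.59 + (40−22.12)²/22.12 + (14−16.59)²/16.59 + (5−22.12)²/22.12 = 46.5966
df = 5
p-value (upper-tail) = 0.00000
→ bracket: p<0.01

p-value bracket: p<0.01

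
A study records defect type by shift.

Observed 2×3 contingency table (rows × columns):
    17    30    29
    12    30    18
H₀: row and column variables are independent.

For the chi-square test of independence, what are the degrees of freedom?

df = (r−1)(c−1) = (2−1)·(3−1) = 2

degrees of freedom = 2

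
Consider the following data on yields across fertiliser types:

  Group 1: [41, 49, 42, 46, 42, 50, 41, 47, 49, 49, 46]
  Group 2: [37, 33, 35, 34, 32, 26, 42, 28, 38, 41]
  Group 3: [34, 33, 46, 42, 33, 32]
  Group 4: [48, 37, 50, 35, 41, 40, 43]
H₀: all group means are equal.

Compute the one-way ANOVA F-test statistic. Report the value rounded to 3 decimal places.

Group means [45.64, 34.60, 36.67, 42.00], grand mean 40.059
SSB = Σnᵢ(x̄ᵢ−x̄)² = 735.604; SSW = ΣΣ(x−x̄ᵢ)² = 716.279
MSB = 735.604/3 = 245.2012; MSW = 716.279/30 = 23.8760
F = MSB/MSW = 10.2698
df = (3, 30)

test statistic = 10.270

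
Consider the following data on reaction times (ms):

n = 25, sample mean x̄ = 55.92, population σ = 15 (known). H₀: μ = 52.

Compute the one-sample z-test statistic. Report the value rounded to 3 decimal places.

SE = σ/√n = 15/√25 = 3.0000
z = (x̄−μ₀)/SE = (55.92−52)/3.0000 = 1.3067

test statistic = 1.307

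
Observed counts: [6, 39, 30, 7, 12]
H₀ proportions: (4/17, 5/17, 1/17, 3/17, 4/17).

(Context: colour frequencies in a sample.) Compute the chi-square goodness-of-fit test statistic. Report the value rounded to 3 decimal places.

n = 94; E_i = n·p_i = [22.12, 27.65, 5.53, 16.59, 22.12]
χ² = (6−22.12)²/22.12 + (39−27.65)²/27.65 + (30−5.53)²/5.53 + (7−16.59)²/16.59 + (12−22.12)²/22.12 = 134.8730
df = 4

test statistic = 134.873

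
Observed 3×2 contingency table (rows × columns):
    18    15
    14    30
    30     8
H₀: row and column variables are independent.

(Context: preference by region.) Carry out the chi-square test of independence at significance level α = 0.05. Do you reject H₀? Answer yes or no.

reject H₀: yes

Row totals [33, 44, 38], col totals [62, 53], n=115
χ² = (18−17.79)²/17.79 + (15−15.21)²/15.21 + (14−23.72)²/23.72 + (30−20.28)²/20.28 + (30−20.49)²/20.49 + (8−17.51)²/17.51 = 18.2351
df = 2
p-value (upper-tail) = 0.00011
At α=0.05: p < α → reject H₀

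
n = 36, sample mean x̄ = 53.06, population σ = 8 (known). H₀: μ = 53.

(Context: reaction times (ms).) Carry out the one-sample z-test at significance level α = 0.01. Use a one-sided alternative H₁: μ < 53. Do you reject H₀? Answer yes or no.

reject H₀: no

SE = σ/√n = 8/√36 = 1.3333
z = (x̄−μ₀)/SE = (53.06−53)/1.3333 = 0.0450
p-value (one-sided, H₁ less) = 0.51795
At α=0.01: p ≥ α → fail to reject H₀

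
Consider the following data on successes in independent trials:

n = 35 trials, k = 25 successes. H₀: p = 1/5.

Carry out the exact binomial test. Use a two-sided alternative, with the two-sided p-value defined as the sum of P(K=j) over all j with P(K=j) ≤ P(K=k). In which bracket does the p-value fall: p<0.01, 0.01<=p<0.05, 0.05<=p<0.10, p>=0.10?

p-value bracket: p<0.01

Exact binomial: n=35, k=25, p₀=1/5=0.2000
P(X=j) = C(n,j)·p₀^j·(1−p₀)^(n−j); p = Σ P(X=j) over j with P(X=j) ≤ P(X=25)
p-value (two-sided) = 0.00000
→ bracket: p<0.01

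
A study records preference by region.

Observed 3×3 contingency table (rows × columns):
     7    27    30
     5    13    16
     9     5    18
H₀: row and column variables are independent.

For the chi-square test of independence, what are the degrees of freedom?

degrees of freedom = 4

df = (r−1)(c−1) = (3−1)·(3−1) = 4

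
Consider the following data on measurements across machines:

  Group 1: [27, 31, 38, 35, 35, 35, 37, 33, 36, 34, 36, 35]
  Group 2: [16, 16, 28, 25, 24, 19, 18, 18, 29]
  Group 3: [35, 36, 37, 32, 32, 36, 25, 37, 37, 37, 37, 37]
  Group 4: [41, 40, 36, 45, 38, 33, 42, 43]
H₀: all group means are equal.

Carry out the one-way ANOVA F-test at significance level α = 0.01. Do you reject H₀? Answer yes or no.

reject H₀: yes

Group means [34.33, 21.44, 34.83, 39.75], grand mean 32.707
SSB = Σnᵢ(x̄ᵢ−x̄)² = 1624.432; SSW = ΣΣ(x−x̄ᵢ)² = 554.056
MSB = 1624.432/3 = 541.4774; MSW = 554.056/37 = 14.9745
F = MSB/MSW = 36.1600
df = (3, 37)
p-value (upper-tail) = 0.00000
At α=0.01: p < α → reject H₀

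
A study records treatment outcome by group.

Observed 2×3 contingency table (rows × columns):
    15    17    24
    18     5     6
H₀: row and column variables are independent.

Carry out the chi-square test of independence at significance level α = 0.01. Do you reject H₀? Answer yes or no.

Row totals [56, 29], col totals [33, 22, 30], n=85
χ² = (15−21.74)²/21.74 + (17−14.49)²/14.49 + (24−19.76)²/19.76 + (18−11.26)²/11.26 + (5−7.51)²/7.51 + (6−10.24)²/10.24 = 10.0564
df = 2
p-value (upper-tail) = 0.00655
At α=0.01: p < α → reject H₀

reject H₀: yes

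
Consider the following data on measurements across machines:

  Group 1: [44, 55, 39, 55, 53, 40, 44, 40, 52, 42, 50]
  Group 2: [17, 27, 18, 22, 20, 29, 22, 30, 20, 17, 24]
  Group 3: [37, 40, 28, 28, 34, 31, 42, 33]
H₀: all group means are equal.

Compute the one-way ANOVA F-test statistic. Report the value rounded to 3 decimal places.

Group means [46.73, 22.36, 34.12], grand mean 34.433
SSB = Σnᵢ(x̄ᵢ−x̄)² = 3265.764; SSW = ΣΣ(x−x̄ᵢ)² = 807.602
MSB = 3265.764/2 = 1632.8822; MSW = 807.602/27 = 29.9112
F = MSB/MSW = 54.5910
df = (2, 27)

test statistic = 54.591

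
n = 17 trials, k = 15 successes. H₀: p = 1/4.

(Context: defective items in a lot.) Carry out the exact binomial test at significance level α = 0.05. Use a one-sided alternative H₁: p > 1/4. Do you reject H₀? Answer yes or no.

Exact binomial: n=17, k=15, p₀=1/4=0.2500
P(X≥15) from Σ C(n,i)·p₀^i·(1−p₀)^(n−i)
p-value (one-sided, H₁ greater) = 0.00000
At α=0.05: p < α → reject H₀

reject H₀: yes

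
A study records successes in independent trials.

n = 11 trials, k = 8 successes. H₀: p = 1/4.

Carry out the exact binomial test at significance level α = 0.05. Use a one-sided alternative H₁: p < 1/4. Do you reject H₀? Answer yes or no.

Exact binomial: n=11, k=8, p₀=1/4=0.2500
P(X≤8) from Σ C(n,i)·p₀^i·(1−p₀)^(n−i)
p-value (one-sided, H₁ less) = 0.99987
At α=0.05: p ≥ α → fail to reject H₀

reject H₀: no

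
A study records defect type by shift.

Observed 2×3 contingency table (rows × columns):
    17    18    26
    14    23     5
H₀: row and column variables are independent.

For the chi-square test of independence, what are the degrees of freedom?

degrees of freedom = 2

df = (r−1)(c−1) = (2−1)·(3−1) = 2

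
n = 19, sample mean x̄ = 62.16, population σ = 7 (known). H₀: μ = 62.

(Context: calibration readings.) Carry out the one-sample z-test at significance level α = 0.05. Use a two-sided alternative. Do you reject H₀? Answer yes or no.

SE = σ/√n = 7/√19 = 1.6059
z = (x̄−μ₀)/SE = (62.16−62)/1.6059 = 0.0996
p-value (two-sided) = 0.92064
At α=0.05: p ≥ α → fail to reject H₀

reject H₀: no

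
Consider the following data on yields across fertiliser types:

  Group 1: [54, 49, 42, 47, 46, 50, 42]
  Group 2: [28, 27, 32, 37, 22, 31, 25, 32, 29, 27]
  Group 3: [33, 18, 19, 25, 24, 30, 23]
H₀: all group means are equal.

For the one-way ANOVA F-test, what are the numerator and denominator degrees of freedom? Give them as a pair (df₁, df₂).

degrees of freedom = [2, 21]

k = 3 groups, N = 24 total
df = (k−1, N−k) = (3−1, 24−3) = (2, 21)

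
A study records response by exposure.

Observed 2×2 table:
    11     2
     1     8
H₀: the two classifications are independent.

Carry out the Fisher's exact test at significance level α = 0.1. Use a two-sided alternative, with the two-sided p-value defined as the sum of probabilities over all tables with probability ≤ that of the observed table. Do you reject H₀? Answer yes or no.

Margins: r₁=13, r₂=9, c₁=12, c₂=10, n=22
p_obs = C(13,11)·C(9,1)/C(22,12); sum pmf over tables with pmf ≤ p_obs
p-value (two-sided) = 0.00155
At α=0.1: p < α → reject H₀

reject H₀: yes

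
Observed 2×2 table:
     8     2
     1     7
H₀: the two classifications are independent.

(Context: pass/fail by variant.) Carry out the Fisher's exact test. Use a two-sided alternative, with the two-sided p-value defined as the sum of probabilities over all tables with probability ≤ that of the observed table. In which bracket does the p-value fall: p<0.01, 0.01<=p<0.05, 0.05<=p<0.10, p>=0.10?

Margins: r₁=10, r₂=8, c₁=9, c₂=9, n=18
p_obs = C(10,8)·C(8,1)/C(18,9); sum pmf over tables with pmf ≤ p_obs
p-value (two-sided) = 0.01522
→ bracket: 0.01<=p<0.05

p-value bracket: 0.01<=p<0.05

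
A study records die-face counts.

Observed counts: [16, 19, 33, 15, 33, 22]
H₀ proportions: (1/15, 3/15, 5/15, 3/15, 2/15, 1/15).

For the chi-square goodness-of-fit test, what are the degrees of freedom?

df = k − 1 = 6 − 1 = 5

degrees of freedom = 5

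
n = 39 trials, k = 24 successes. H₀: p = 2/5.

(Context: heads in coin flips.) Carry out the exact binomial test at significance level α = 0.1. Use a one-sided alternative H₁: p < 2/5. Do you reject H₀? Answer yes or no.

reject H₀: no

Exact binomial: n=39, k=24, p₀=2/5=0.4000
P(X≤24) from Σ C(n,i)·p₀^i·(1−p₀)^(n−i)
p-value (one-sided, H₁ less) = 0.99798
At α=0.1: p ≥ α → fail to reject H₀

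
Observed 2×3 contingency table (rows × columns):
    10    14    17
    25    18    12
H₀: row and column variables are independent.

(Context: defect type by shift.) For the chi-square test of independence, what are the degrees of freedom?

df = (r−1)(c−1) = (2−1)·(3−1) = 2

degrees of freedom = 2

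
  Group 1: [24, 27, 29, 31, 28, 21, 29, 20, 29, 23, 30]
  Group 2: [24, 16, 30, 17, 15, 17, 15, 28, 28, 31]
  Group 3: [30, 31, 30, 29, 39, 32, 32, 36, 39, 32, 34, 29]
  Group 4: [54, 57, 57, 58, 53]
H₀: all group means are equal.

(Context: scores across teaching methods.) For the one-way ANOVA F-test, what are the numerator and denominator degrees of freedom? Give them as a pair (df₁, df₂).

k = 4 groups, N = 38 total
df = (k−1, N−k) = (4−1, 38−4) = (3, 34)

degrees of freedom = [3, 34]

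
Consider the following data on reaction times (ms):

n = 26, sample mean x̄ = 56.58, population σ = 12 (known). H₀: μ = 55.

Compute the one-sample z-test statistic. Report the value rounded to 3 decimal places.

SE = σ/√n = 12/√26 = 2.3534
z = (x̄−μ₀)/SE = (56.58−55)/2.3534 = 0.6714

test statistic = 0.671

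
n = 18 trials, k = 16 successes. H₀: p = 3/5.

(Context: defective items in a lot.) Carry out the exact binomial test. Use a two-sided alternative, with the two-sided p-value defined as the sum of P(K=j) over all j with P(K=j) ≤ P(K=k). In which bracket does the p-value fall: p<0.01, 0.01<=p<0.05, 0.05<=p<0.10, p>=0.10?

p-value bracket: 0.01<=p<0.05

Exact binomial: n=18, k=16, p₀=3/5=0.6000
P(X=j) = C(n,j)·p₀^j·(1−p₀)^(n−j); p = Σ P(X=j) over j with P(X=j) ≤ P(X=16)
p-value (two-sided) = 0.01398
→ bracket: 0.01<=p<0.05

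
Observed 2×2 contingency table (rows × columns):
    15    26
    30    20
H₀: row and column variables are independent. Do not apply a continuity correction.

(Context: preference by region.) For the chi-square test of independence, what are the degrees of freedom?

degrees of freedom = 1

df = (r−1)(c−1) = (2−1)·(2−1) = 1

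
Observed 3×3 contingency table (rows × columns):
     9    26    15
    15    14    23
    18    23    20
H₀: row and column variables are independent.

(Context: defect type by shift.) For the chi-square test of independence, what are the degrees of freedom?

degrees of freedom = 4

df = (r−1)(c−1) = (3−1)·(3−1) = 4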